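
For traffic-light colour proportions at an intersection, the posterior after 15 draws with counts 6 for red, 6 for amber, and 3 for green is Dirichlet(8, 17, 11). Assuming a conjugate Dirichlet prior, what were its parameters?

Dirichlet(2, 11, 8)

For a Dirichlet(α) prior with multinomial counts c, the posterior is Dirichlet(α + c) componentwise.
Subtract each count from the matching posterior parameter: 8−6=2, 17−6=11, 11−3=8.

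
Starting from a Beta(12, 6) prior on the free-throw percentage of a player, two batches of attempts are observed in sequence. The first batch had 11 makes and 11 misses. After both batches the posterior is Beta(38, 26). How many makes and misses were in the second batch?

15 makes and 9 misses

Because Beta–binomial updating is additive in the counts, the combined data contributed (α_post−α_prior, β_post−β_prior) successes and failures.
Total across both batches: 38−12=26 makes, 26−6=20 misses.
Subtract the first batch: 26−11=15 makes and 20−11=9 misses.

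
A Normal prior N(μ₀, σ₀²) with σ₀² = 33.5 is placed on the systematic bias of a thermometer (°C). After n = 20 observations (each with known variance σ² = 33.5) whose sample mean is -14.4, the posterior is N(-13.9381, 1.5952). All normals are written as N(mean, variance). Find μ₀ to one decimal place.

With known observation variance, the Normal–Normal posterior has precision τ_n = τ₀ + n/σ² and mean μ_n = (τ₀μ₀ + (n/σ²)x̄)/τ_n.
Here τ₀ = 1/33.5 = 0.029851 and τ_data = 20/33.5 = 0.597015, so τ_n = 0.626866.
Rearranging for μ₀: μ₀ = (μ_n·τ_n − τ_data·x̄)/τ₀ = (-13.9381·0.626866 − 0.597015·-14.4) / 0.029851 = -0.140305/0.029851 ≈ -4.7.

μ₀ = -4.7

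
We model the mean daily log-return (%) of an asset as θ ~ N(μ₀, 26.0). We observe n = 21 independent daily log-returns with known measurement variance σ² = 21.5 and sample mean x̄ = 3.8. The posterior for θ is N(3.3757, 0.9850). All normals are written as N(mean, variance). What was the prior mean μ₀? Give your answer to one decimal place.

The posterior mean is a precision-weighted average: μ_n = (τ₀μ₀ + τ_data·x̄)/(τ₀+τ_data), with τ₀=1/σ₀² and τ_data=n/σ².
Here τ₀ = 1/26.0 = 0.038462 and τ_data = 21/21.5 = 0.976744, so τ_n = 1.015206.
Rearranging for μ₀: μ₀ = (μ_n·τ_n − τ_data·x̄)/τ₀ = (3.3757·1.015206 − 0.976744·3.8) / 0.038462 = -0.284596/0.038462 ≈ -7.4.

μ₀ = -7.4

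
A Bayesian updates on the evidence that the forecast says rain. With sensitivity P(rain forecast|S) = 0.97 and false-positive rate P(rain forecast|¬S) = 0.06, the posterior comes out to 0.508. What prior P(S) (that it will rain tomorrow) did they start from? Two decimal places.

Bayes' rule in odds form gives O(S|E) = O(S)·[P(E|S)/P(E|¬S)], hence O(S) = O(S|E)/LR.
Posterior odds = 0.508/(1−0.508) = 1.0325. LR = 0.97/0.06 = 16.1667.
Prior odds = 1.0325/16.1667 = 0.0639, so P(S) = 0.0639/(1+0.0639) ≈ 0.06.

P(S) = 0.06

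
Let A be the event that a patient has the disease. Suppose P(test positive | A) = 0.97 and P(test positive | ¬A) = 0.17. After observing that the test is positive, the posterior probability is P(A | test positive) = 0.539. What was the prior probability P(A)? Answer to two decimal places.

P(A) = 0.17

In odds form, posterior odds = prior odds × likelihood ratio, so prior odds = posterior odds ÷ LR.
Posterior odds = 0.539/(1−0.539) = 1.1692. LR = 0.97/0.17 = 5.7059.
Prior odds = 1.1692/5.7059 = 0.2049, so P(A) = 0.2049/(1+0.2049) ≈ 0.17.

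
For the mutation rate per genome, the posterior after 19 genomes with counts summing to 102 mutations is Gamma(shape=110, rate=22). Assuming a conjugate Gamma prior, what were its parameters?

A Gamma(α, β) prior (rate parametrization) on a Poisson rate with n observations summing to S gives posterior Gamma(α+S, β+n).
So α = 110 − 102 = 8 and β = 22 − 19 = 3.

Gamma(shape=8, rate=3)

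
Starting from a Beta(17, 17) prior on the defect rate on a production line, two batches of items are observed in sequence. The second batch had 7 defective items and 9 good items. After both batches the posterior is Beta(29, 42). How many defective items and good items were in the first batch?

5 defective items and 16 good items

Sequential conjugate updates are equivalent to a single update on the pooled data, so total successes = posterior α − prior α and total failures = posterior β − prior β.
Total across both batches: 29−17=12 defective items, 42−17=25 good items.
Subtract the second batch: 12−7=5 defective items and 25−9=16 good items.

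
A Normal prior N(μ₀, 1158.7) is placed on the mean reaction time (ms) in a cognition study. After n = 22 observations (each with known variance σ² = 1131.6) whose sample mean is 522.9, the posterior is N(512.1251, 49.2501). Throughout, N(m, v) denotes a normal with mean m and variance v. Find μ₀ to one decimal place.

The posterior mean is a precision-weighted average: μ_n = (τ₀μ₀ + τ_data·x̄)/(τ₀+τ_data), with τ₀=1/σ₀² and τ_data=n/σ².
Here τ₀ = 1/1158.7 = 0.000863 and τ_data = 22/1131.6 = 0.019441, so τ_n = 0.020304.
Rearranging for μ₀: μ₀ = (μ_n·τ_n − τ_data·x̄)/τ₀ = (512.1251·0.020304 − 0.019441·522.9) / 0.000863 = 0.232489/0.000863 ≈ 269.4.

μ₀ = 269.4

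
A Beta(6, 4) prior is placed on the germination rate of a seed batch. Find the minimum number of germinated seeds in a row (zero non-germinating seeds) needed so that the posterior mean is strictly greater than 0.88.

After k germinated seeds and 0 non-germinating seeds the posterior is Beta(6+k, 4), with mean (6+k)/(6+4+k).
Set (6+k)/(10+k) > 0.88 and solve: k > (0.88·10 − 6)/(1 − 0.88) = 23.333.
The smallest integer exceeding 23.333 is 24.

k = 24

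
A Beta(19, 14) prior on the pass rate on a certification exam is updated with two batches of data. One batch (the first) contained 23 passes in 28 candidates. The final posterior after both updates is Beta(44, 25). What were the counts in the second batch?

2 passes and 6 failures

Sequential conjugate updates are equivalent to a single update on the pooled data, so total successes = posterior α − prior α and total failures = posterior β − prior β.
Total across both batches: 44−19=25 passes, 25−14=11 failures.
Subtract the first batch: 25−23=2 passes and 11−5=6 failures.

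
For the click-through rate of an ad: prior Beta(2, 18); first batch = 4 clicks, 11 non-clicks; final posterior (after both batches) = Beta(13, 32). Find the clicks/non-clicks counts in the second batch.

Sequential conjugate updates are equivalent to a single update on the pooled data, so total successes = posterior α − prior α and total failures = posterior β − prior β.
Total across both batches: 13−2=11 clicks, 32−18=14 non-clicks.
Subtract the first batch: 11−4=7 clicks and 14−11=3 non-clicks.

7 clicks and 3 non-clicks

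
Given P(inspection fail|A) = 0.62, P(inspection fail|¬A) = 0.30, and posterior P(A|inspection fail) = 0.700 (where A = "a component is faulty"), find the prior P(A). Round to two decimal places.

In odds form, posterior odds = prior odds × likelihood ratio, so prior odds = posterior odds ÷ LR.
Posterior odds = 0.700/(1−0.700) = 2.3333. LR = 0.62/0.30 = 2.0667.
Prior odds = 2.3333/2.0667 = 1.1290, so P(A) = 1.1290/(1+1.1290) ≈ 0.53.

P(A) = 0.53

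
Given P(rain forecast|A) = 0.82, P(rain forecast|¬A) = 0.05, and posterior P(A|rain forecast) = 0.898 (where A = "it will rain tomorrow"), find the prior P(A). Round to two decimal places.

Bayes' rule in odds form gives O(A|E) = O(A)·[P(E|A)/P(E|¬A)], hence O(A) = O(A|E)/LR.
Posterior odds = 0.898/(1−0.898) = 8.8039. LR = 0.82/0.05 = 16.4000.
Prior odds = 8.8039/16.4000 = 0.5368, so P(A) = 0.5368/(1+0.5368) ≈ 0.35.

P(A) = 0.35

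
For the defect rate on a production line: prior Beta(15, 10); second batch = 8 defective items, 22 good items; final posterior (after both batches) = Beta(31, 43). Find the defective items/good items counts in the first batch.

8 defective items and 11 good items

Because Beta–binomial updating is additive in the counts, the combined data contributed (α_post−α_prior, β_post−β_prior) successes and failures.
Total across both batches: 31−15=16 defective items, 43−10=33 good items.
Subtract the second batch: 16−8=8 defective items and 33−22=11 good items.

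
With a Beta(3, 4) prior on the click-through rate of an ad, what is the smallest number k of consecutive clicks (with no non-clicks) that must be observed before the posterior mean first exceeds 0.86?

k = 22

After k clicks and 0 non-clicks the posterior is Beta(3+k, 4), with mean (3+k)/(3+4+k).
Set (3+k)/(7+k) > 0.86 and solve: k > (0.86·7 − 3)/(1 − 0.86) = 21.571.
The smallest integer exceeding 21.571 is 22, and checking k=22: (25)/(29) = 0.8621 > 0.86.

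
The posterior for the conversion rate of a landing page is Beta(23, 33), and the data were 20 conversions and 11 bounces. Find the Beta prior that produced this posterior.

Beta is conjugate to the binomial likelihood: posterior = Beta(α+s, β+f).
So α = 23 − 20 = 3 and β = 33 − 11 = 22.

Beta(3, 22)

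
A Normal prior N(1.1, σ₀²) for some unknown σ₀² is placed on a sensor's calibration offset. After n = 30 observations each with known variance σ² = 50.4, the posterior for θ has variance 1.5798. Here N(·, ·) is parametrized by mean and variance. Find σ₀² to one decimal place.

Posterior precision equals prior precision plus data precision: 1/σ_n² = 1/σ₀² + n/σ².
So 1/σ₀² = 1/1.5798 − 30/50.4 = 0.632992 − 0.595238 = 0.037754.
Hence σ₀² = 1/0.037754 ≈ 26.5.

σ₀² = 26.5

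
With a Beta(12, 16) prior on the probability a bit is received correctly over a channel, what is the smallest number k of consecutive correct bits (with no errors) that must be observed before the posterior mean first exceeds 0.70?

After k correct bits and 0 errors the posterior is Beta(12+k, 16), with mean (12+k)/(12+16+k).
Set (12+k)/(28+k) > 0.70 and solve: k > (0.70·28 − 12)/(1 − 0.70) = 25.333.
The smallest integer exceeding 25.333 is 26.

k = 26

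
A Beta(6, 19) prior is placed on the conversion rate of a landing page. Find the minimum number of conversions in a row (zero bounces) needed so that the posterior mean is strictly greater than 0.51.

After k conversions and 0 bounces the posterior is Beta(6+k, 19), with mean (6+k)/(6+19+k).
Set (6+k)/(25+k) > 0.51 and solve: k > (0.51·25 − 6)/(1 − 0.51) = 13.776.
The smallest integer exceeding 13.776 is 14, and checking k=14: (20)/(39) = 0.5128 > 0.51.

k = 14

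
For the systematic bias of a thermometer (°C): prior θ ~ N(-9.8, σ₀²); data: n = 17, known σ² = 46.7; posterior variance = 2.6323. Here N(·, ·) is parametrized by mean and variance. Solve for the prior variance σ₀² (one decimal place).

For the Normal–Normal model with known σ², precisions add: τ_n = τ₀ + n/σ².
So 1/σ₀² = 1/2.6323 − 17/46.7 = 0.379896 − 0.364026 = 0.015870.
Hence σ₀² = 1/0.015870 ≈ 63.0.

σ₀² = 63.0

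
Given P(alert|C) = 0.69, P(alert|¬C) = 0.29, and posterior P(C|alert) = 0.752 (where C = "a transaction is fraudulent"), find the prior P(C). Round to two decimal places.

P(C) = 0.56

In odds form, posterior odds = prior odds × likelihood ratio, so prior odds = posterior odds ÷ LR.
Posterior odds = 0.752/(1−0.752) = 3.0323. LR = 0.69/0.29 = 2.3793.
Prior odds = 3.0323/2.3793 = 1.2745, so P(C) = 1.2745/(1+1.2745) ≈ 0.56.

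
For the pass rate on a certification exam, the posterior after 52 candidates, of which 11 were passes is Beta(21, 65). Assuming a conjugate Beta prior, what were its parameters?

Beta(10, 24)

A Beta(α, β) prior with s successes and f failures in binomial data gives a Beta(α+s, β+f) posterior.
Subtract the data counts: 21−11=10, 65−41=24.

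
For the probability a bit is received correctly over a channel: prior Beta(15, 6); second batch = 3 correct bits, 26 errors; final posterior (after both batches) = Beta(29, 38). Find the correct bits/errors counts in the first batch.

Because Beta–binomial updating is additive in the counts, the combined data contributed (α_post−α_prior, β_post−β_prior) successes and failures.
Total across both batches: 29−15=14 correct bits, 38−6=32 errors.
Subtract the second batch: 14−3=11 correct bits and 32−26=6 errors.

11 correct bits and 6 errors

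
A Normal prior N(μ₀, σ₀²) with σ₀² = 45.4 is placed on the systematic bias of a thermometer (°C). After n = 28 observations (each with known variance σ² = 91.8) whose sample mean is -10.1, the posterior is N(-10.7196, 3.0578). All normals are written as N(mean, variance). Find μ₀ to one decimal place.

μ₀ = -19.3

The posterior mean is a precision-weighted average: μ_n = (τ₀μ₀ + τ_data·x̄)/(τ₀+τ_data), with τ₀=1/σ₀² and τ_data=n/σ².
Here τ₀ = 1/45.4 = 0.022026 and τ_data = 28/91.8 = 0.305011, so τ_n = 0.327037.
Rearranging for μ₀: μ₀ = (μ_n·τ_n − τ_data·x̄)/τ₀ = (-10.7196·0.327037 − 0.305011·-10.1) / 0.022026 = -0.425095/0.022026 ≈ -19.3.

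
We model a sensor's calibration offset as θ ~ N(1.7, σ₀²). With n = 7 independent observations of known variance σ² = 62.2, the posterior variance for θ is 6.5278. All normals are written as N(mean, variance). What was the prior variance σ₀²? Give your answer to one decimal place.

σ₀² = 24.6

Posterior precision equals prior precision plus data precision: 1/σ_n² = 1/σ₀² + n/σ².
So 1/σ₀² = 1/6.5278 − 7/62.2 = 0.153191 − 0.112540 = 0.040651.
Hence σ₀² = 1/0.040651 ≈ 24.6.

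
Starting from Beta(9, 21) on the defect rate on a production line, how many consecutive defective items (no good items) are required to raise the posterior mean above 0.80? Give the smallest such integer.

k = 76

After k defective items and 0 good items the posterior is Beta(9+k, 21), with mean (9+k)/(9+21+k).
Set (9+k)/(30+k) > 0.80 and solve: k > (0.80·30 − 9)/(1 − 0.80) = 75.000.
The smallest integer exceeding 75.000 is 76.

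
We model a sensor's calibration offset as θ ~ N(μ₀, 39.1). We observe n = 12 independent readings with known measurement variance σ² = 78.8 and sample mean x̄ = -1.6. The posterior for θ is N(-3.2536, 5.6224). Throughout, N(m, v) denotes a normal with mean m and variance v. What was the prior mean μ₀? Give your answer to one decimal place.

With known observation variance, the Normal–Normal posterior has precision τ_n = τ₀ + n/σ² and mean μ_n = (τ₀μ₀ + (n/σ²)x̄)/τ_n.
Here τ₀ = 1/39.1 = 0.025575 and τ_data = 12/78.8 = 0.152284, so τ_n = 0.177859.
Rearranging for μ₀: μ₀ = (μ_n·τ_n − τ_data·x̄)/τ₀ = (-3.2536·0.177859 − 0.152284·-1.6) / 0.025575 = -0.335028/0.025575 ≈ -13.1.

μ₀ = -13.1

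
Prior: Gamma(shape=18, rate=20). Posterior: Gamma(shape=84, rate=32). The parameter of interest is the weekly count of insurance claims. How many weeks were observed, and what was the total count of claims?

Gamma–Poisson conjugacy: posterior shape = α + Σxᵢ, posterior rate = β + n.
Matching: Σxᵢ = 84 − 18 = 66 and n = 32 − 20 = 12.

n = 12 weeks with total 66 claims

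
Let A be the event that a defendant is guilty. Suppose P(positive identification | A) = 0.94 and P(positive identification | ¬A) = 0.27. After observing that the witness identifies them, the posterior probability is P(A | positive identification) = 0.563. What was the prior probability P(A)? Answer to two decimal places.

In odds form, posterior odds = prior odds × likelihood ratio, so prior odds = posterior odds ÷ LR.
Posterior odds = 0.563/(1−0.563) = 1.2883. LR = 0.94/0.27 = 3.4815.
Prior odds = 1.2883/3.4815 = 0.3700, so P(A) = 0.3700/(1+0.3700) ≈ 0.27.

P(A) = 0.27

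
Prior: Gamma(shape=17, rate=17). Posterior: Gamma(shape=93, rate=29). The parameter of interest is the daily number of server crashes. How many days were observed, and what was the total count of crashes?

A Gamma(α, β) prior (rate parametrization) on a Poisson rate with n observations summing to S gives posterior Gamma(α+S, β+n).
Matching: Σxᵢ = 93 − 17 = 76 and n = 29 − 17 = 12.

n = 12 days with total 76 crashes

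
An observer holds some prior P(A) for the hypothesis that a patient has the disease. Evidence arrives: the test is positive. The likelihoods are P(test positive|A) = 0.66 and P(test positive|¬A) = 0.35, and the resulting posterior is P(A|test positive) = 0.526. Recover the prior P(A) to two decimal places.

In odds form, posterior odds = prior odds × likelihood ratio, so prior odds = posterior odds ÷ LR.
Posterior odds = 0.526/(1−0.526) = 1.1097. LR = 0.66/0.35 = 1.8857.
Prior odds = 1.1097/1.8857 = 0.5885, so P(A) = 0.5885/(1+0.5885) ≈ 0.37.

P(A) = 0.37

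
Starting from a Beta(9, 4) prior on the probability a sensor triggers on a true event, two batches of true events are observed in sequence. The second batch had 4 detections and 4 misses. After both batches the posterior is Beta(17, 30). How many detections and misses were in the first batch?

Because Beta–binomial updating is additive in the counts, the combined data contributed (α_post−α_prior, β_post−β_prior) successes and failures.
Total across both batches: 17−9=8 detections, 30−4=26 misses.
Subtract the second batch: 8−4=4 detections and 26−4=22 misses.

4 detections and 22 misses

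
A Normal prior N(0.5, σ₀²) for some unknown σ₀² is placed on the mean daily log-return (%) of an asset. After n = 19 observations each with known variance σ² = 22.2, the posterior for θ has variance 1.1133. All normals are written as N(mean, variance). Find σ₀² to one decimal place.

For the Normal–Normal model with known σ², precisions add: τ_n = τ₀ + n/σ².
So 1/σ₀² = 1/1.1133 − 19/22.2 = 0.898230 − 0.855856 = 0.042374.
Hence σ₀² = 1/0.042374 ≈ 23.6.

σ₀² = 23.6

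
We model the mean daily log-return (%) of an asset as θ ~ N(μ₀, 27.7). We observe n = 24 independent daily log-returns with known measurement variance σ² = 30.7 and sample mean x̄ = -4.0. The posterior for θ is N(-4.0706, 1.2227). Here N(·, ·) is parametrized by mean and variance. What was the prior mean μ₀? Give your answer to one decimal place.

With known observation variance, the Normal–Normal posterior has precision τ_n = τ₀ + n/σ² and mean μ_n = (τ₀μ₀ + (n/σ²)x̄)/τ_n.
Here τ₀ = 1/27.7 = 0.036101 and τ_data = 24/30.7 = 0.781759, so τ_n = 0.817860.
Rearranging for μ₀: μ₀ = (μ_n·τ_n − τ_data·x̄)/τ₀ = (-4.0706·0.817860 − 0.781759·-4.0) / 0.036101 = -0.202145/0.036101 ≈ -5.6.

μ₀ = -5.6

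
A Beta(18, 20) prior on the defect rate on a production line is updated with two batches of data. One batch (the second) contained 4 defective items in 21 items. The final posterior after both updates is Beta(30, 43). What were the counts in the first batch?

Because Beta–binomial updating is additive in the counts, the combined data contributed (α_post−α_prior, β_post−β_prior) successes and failures.
Total across both batches: 30−18=12 defective items, 43−20=23 good items.
Subtract the second batch: 12−4=8 defective items and 23−17=6 good items.

8 defective items and 6 good items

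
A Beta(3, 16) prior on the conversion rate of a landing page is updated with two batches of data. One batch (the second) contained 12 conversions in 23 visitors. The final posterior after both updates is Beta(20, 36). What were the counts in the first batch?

5 conversions and 9 bounces

Sequential conjugate updates are equivalent to a single update on the pooled data, so total successes = posterior α − prior α and total failures = posterior β − prior β.
Total across both batches: 20−3=17 conversions, 36−16=20 bounces.
Subtract the second batch: 17−12=5 conversions and 20−11=9 bounces.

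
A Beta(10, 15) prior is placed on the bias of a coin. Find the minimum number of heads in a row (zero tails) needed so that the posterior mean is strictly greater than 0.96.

After k heads and 0 tails the posterior is Beta(10+k, 15), with mean (10+k)/(10+15+k).
Set (10+k)/(25+k) > 0.96 and solve: k > (0.96·25 − 10)/(1 − 0.96) = 350.000.
The smallest integer exceeding 350.000 is 351, and checking k=351: (361)/(376) = 0.9601 > 0.96.

k = 351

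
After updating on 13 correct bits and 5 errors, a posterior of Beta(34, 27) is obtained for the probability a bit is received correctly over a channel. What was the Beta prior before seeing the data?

A Beta(α, β) prior with s successes and f failures in binomial data gives a Beta(α+s, β+f) posterior.
So α = 34 − 13 = 21 and β = 27 − 5 = 22.

Beta(21, 22)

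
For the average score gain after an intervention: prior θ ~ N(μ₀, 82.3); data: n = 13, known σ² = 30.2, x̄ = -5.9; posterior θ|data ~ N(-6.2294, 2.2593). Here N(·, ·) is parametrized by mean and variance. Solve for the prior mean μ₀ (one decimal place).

With known observation variance, the Normal–Normal posterior has precision τ_n = τ₀ + n/σ² and mean μ_n = (τ₀μ₀ + (n/σ²)x̄)/τ_n.
Here τ₀ = 1/82.3 = 0.012151 and τ_data = 13/30.2 = 0.430464, so τ_n = 0.442615.
Rearranging for μ₀: μ₀ = (μ_n·τ_n − τ_data·x̄)/τ₀ = (-6.2294·0.442615 − 0.430464·-5.9) / 0.012151 = -0.217488/0.012151 ≈ -17.9.

μ₀ = -17.9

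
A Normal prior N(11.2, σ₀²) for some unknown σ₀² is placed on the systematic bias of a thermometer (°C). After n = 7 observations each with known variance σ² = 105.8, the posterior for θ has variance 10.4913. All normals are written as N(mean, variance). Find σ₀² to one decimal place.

For the Normal–Normal model with known σ², precisions add: τ_n = τ₀ + n/σ².
So 1/σ₀² = 1/10.4913 − 7/105.8 = 0.095317 − 0.066163 = 0.029154.
Hence σ₀² = 1/0.029154 ≈ 34.3.

σ₀² = 34.3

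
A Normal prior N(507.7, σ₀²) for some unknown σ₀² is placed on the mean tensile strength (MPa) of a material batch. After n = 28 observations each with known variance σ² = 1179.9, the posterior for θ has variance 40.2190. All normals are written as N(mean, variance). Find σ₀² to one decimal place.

σ₀² = 882.6

Posterior precision equals prior precision plus data precision: 1/σ_n² = 1/σ₀² + n/σ².
So 1/σ₀² = 1/40.2190 − 28/1179.9 = 0.024864 − 0.023731 = 0.001133.
Hence σ₀² = 1/0.001133 ≈ 882.6.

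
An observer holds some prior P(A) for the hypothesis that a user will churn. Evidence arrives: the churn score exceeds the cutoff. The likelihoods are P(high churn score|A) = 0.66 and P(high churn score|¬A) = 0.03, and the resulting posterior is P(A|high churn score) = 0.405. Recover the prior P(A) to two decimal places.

P(A) = 0.03

Bayes' rule in odds form gives O(A|E) = O(A)·[P(E|A)/P(E|¬A)], hence O(A) = O(A|E)/LR.
Posterior odds = 0.405/(1−0.405) = 0.6807. LR = 0.66/0.03 = 22.0000.
Prior odds = 0.6807/22.0000 = 0.0309, so P(A) = 0.0309/(1+0.0309) ≈ 0.03.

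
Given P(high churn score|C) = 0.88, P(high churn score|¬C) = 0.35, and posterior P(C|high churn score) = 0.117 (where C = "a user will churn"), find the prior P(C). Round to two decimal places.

P(C) = 0.05

Bayes' rule in odds form gives O(C|E) = O(C)·[P(E|C)/P(E|¬C)], hence O(C) = O(C|E)/LR.
Posterior odds = 0.117/(1−0.117) = 0.1325. LR = 0.88/0.35 = 2.5143.
Prior odds = 0.1325/2.5143 = 0.0527, so P(C) = 0.0527/(1+0.0527) ≈ 0.05.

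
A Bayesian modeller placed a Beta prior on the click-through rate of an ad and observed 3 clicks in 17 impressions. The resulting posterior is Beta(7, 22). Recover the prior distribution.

Beta(4, 8)

A Beta(α, β) prior with s successes and f failures in binomial data gives a Beta(α+s, β+f) posterior.
So α = 7 − 3 = 4 and β = 22 − 14 = 8.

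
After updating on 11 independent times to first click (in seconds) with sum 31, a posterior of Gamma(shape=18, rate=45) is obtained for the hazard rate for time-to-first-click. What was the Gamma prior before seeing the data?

Gamma(shape=7, rate=14)

Gamma–exponential conjugacy: posterior shape = α + n, posterior rate = β + Σtᵢ.
So α = 18 − 11 = 7 and β = 45 − 31 = 14.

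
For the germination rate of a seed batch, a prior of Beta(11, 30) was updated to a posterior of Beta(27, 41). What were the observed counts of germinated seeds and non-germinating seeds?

16 germinated seeds and 11 non-germinating seeds

Under Beta–binomial conjugacy the posterior parameters are (α+s, β+f).
Match parameters: s=27−11=16, f=41−30=11.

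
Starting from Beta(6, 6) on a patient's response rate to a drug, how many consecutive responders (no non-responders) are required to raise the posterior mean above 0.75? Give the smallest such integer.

k = 13

After k responders and 0 non-responders the posterior is Beta(6+k, 6), with mean (6+k)/(6+6+k).
Set (6+k)/(12+k) > 0.75 and solve: k > (0.75·12 − 6)/(1 − 0.75) = 12.000.
The smallest integer exceeding 12.000 is 13.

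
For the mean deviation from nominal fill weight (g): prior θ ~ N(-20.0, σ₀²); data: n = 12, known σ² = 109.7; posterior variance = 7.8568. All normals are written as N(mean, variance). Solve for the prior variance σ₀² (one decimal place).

σ₀² = 55.9

Posterior precision equals prior precision plus data precision: 1/σ_n² = 1/σ₀² + n/σ².
So 1/σ₀² = 1/7.8568 − 12/109.7 = 0.127278 − 0.109389 = 0.017889.
Hence σ₀² = 1/0.017889 ≈ 55.9.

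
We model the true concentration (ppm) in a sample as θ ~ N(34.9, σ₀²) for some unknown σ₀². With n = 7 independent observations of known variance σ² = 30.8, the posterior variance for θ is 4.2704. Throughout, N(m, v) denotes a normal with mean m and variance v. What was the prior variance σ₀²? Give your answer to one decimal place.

Posterior precision equals prior precision plus data precision: 1/σ_n² = 1/σ₀² + n/σ².
So 1/σ₀² = 1/4.2704 − 7/30.8 = 0.234170 − 0.227273 = 0.006897.
Hence σ₀² = 1/0.006897 ≈ 145.0.

σ₀² = 145.0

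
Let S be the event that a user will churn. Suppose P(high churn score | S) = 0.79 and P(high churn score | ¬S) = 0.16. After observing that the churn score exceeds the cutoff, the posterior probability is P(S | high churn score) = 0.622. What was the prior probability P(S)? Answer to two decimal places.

P(S) = 0.25

Bayes' rule in odds form gives O(S|E) = O(S)·[P(E|S)/P(E|¬S)], hence O(S) = O(S|E)/LR.
Posterior odds = 0.622/(1−0.622) = 1.6455. LR = 0.79/0.16 = 4.9375.
Prior odds = 1.6455/4.9375 = 0.3333, so P(S) = 0.3333/(1+0.3333) ≈ 0.25.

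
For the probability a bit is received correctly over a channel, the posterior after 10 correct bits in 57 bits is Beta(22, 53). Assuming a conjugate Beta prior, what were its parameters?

Beta(12, 6)

A Beta(α, β) prior with s successes and f failures in binomial data gives a Beta(α+s, β+f) posterior.
Subtract the data counts: 22−10=12, 53−47=6.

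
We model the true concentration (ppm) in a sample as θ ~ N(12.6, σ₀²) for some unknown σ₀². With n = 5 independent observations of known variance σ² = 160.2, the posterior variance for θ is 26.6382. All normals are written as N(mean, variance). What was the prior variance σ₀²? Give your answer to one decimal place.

For the Normal–Normal model with known σ², precisions add: τ_n = τ₀ + n/σ².
So 1/σ₀² = 1/26.6382 − 5/160.2 = 0.037540 − 0.031211 = 0.006329.
Hence σ₀² = 1/0.006329 ≈ 158.0.

σ₀² = 158.0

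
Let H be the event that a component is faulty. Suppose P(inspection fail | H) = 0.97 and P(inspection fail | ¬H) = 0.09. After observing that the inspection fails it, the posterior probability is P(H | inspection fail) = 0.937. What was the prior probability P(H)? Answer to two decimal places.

P(H) = 0.58

In odds form, posterior odds = prior odds × likelihood ratio, so prior odds = posterior odds ÷ LR.
Posterior odds = 0.937/(1−0.937) = 14.8730. LR = 0.97/0.09 = 10.7778.
Prior odds = 14.8730/10.7778 = 1.3800, so P(H) = 1.3800/(1+1.3800) ≈ 0.58.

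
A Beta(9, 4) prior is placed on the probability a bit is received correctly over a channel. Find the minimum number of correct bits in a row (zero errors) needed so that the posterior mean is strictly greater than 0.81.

After k correct bits and 0 errors the posterior is Beta(9+k, 4), with mean (9+k)/(9+4+k).
Set (9+k)/(13+k) > 0.81 and solve: k > (0.81·13 − 9)/(1 − 0.81) = 8.053.
The smallest integer exceeding 8.053 is 9.

k = 9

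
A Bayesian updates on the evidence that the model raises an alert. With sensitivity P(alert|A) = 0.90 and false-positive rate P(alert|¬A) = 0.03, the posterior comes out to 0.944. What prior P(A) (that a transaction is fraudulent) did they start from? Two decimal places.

In odds form, posterior odds = prior odds × likelihood ratio, so prior odds = posterior odds ÷ LR.
Posterior odds = 0.944/(1−0.944) = 16.8571. LR = 0.90/0.03 = 30.0000.
Prior odds = 16.8571/30.0000 = 0.5619, so P(A) = 0.5619/(1+0.5619) ≈ 0.36.

P(A) = 0.36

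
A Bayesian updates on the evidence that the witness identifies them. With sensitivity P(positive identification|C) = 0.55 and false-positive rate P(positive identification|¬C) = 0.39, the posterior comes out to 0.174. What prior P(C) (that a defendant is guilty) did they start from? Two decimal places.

P(C) = 0.13

Bayes' rule in odds form gives O(C|E) = O(C)·[P(E|C)/P(E|¬C)], hence O(C) = O(C|E)/LR.
Posterior odds = 0.174/(1−0.174) = 0.2107. LR = 0.55/0.39 = 1.4103.
Prior odds = 0.2107/1.4103 = 0.1494, so P(C) = 0.1494/(1+0.1494) ≈ 0.13.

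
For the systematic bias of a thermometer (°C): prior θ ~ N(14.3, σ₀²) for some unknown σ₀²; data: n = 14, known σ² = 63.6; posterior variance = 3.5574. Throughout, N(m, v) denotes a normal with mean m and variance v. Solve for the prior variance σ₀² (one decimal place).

Posterior precision equals prior precision plus data precision: 1/σ_n² = 1/σ₀² + n/σ².
So 1/σ₀² = 1/3.5574 − 14/63.6 = 0.281104 − 0.220126 = 0.060978.
Hence σ₀² = 1/0.060978 ≈ 16.4.

σ₀² = 16.4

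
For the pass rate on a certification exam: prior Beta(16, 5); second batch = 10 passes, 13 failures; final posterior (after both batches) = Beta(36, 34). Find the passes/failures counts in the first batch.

Because Beta–binomial updating is additive in the counts, the combined data contributed (α_post−α_prior, β_post−β_prior) successes and failures.
Total across both batches: 36−16=20 passes, 34−5=29 failures.
Subtract the second batch: 20−10=10 passes and 29−13=16 failures.

10 passes and 16 failures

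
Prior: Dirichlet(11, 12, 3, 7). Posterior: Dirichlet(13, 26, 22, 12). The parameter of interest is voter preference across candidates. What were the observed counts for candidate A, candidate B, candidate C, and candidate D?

counts (2, 14, 19, 5)

For a Dirichlet(α) prior with multinomial counts c, the posterior is Dirichlet(α + c) componentwise.
Counts are posterior − prior componentwise: 13−11=2, 26−12=14, 22−3=19, 12−7=5.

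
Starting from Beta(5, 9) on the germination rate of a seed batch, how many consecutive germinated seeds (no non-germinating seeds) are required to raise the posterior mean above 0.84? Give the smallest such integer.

After k germinated seeds and 0 non-germinating seeds the posterior is Beta(5+k, 9), with mean (5+k)/(5+9+k).
Set (5+k)/(14+k) > 0.84 and solve: k > (0.84·14 − 5)/(1 − 0.84) = 42.250.
The smallest integer exceeding 42.250 is 43.

k = 43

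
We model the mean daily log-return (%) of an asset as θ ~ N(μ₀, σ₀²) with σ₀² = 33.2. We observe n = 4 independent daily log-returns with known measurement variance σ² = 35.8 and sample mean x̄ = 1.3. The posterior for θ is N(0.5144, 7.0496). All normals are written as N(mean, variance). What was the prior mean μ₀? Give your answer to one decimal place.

μ₀ = -2.4

With known observation variance, the Normal–Normal posterior has precision τ_n = τ₀ + n/σ² and mean μ_n = (τ₀μ₀ + (n/σ²)x̄)/τ_n.
Here τ₀ = 1/33.2 = 0.030120 and τ_data = 4/35.8 = 0.111732, so τ_n = 0.141852.
Rearranging for μ₀: μ₀ = (μ_n·τ_n − τ_data·x̄)/τ₀ = (0.5144·0.141852 − 0.111732·1.3) / 0.030120 = -0.072283/0.030120 ≈ -2.4.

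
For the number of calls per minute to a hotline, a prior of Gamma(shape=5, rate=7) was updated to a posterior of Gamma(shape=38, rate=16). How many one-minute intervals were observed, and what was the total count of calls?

n = 9 one-minute intervals with total 33 calls

A Gamma(α, β) prior (rate parametrization) on a Poisson rate with n observations summing to S gives posterior Gamma(α+S, β+n).
Matching: Σxᵢ = 38 − 5 = 33 and n = 16 − 7 = 9.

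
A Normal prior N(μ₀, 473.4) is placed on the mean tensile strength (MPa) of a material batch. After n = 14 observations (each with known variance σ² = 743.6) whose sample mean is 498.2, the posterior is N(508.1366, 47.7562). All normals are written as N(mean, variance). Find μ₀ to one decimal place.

μ₀ = 596.7

With known observation variance, the Normal–Normal posterior has precision τ_n = τ₀ + n/σ² and mean μ_n = (τ₀μ₀ + (n/σ²)x̄)/τ_n.
Here τ₀ = 1/473.4 = 0.002112 and τ_data = 14/743.6 = 0.018827, so τ_n = 0.020939.
Rearranging for μ₀: μ₀ = (μ_n·τ_n − τ_data·x̄)/τ₀ = (508.1366·0.020939 − 0.018827·498.2) / 0.002112 = 1.260261/0.002112 ≈ 596.7.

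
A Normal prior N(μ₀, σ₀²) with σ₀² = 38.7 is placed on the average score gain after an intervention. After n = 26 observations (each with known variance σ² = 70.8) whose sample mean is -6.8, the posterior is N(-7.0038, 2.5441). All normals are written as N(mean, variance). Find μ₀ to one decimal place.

μ₀ = -9.9

The posterior mean is a precision-weighted average: μ_n = (τ₀μ₀ + τ_data·x̄)/(τ₀+τ_data), with τ₀=1/σ₀² and τ_data=n/σ².
Here τ₀ = 1/38.7 = 0.025840 and τ_data = 26/70.8 = 0.367232, so τ_n = 0.393072.
Rearranging for μ₀: μ₀ = (μ_n·τ_n − τ_data·x̄)/τ₀ = (-7.0038·0.393072 − 0.367232·-6.8) / 0.025840 = -0.255820/0.025840 ≈ -9.9.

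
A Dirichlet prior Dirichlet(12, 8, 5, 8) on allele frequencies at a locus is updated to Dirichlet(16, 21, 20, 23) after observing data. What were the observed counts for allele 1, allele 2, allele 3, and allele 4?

counts (4, 13, 15, 15)

For a Dirichlet(α) prior with multinomial counts c, the posterior is Dirichlet(α + c) componentwise.
Counts are posterior − prior componentwise: 16−12=4, 21−8=13, 20−5=15, 23−8=15.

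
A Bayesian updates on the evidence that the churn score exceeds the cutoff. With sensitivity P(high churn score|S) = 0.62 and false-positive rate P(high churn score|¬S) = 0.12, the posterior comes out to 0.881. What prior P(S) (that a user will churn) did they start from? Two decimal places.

In odds form, posterior odds = prior odds × likelihood ratio, so prior odds = posterior odds ÷ LR.
Posterior odds = 0.881/(1−0.881) = 7.4034. LR = 0.62/0.12 = 5.1667.
Prior odds = 7.4034/5.1667 = 1.4329, so P(S) = 1.4329/(1+1.4329) ≈ 0.59.

P(S) = 0.59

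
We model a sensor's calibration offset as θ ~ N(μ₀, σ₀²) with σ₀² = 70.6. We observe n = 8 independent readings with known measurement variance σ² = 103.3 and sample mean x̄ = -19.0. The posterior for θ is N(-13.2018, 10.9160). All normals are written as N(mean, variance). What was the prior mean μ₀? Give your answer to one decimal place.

With known observation variance, the Normal–Normal posterior has precision τ_n = τ₀ + n/σ² and mean μ_n = (τ₀μ₀ + (n/σ²)x̄)/τ_n.
Here τ₀ = 1/70.6 = 0.014164 and τ_data = 8/103.3 = 0.077444, so τ_n = 0.091608.
Rearranging for μ₀: μ₀ = (μ_n·τ_n − τ_data·x̄)/τ₀ = (-13.2018·0.091608 − 0.077444·-19.0) / 0.014164 = 0.262046/0.014164 ≈ 18.5.

μ₀ = 18.5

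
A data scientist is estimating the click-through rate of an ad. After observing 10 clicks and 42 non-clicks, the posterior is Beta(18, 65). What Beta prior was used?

Under Beta–binomial conjugacy the posterior parameters are (α+s, β+f).
Subtract the data counts: 18−10=8, 65−42=23.

Beta(8, 23)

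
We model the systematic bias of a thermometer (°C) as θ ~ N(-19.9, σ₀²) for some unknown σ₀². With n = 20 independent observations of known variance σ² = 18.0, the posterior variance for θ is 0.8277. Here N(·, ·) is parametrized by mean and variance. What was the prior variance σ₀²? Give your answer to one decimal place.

σ₀² = 10.3

For the Normal–Normal model with known σ², precisions add: τ_n = τ₀ + n/σ².
So 1/σ₀² = 1/0.8277 − 20/18.0 = 1.208167 − 1.111111 = 0.097056.
Hence σ₀² = 1/0.097056 ≈ 10.3.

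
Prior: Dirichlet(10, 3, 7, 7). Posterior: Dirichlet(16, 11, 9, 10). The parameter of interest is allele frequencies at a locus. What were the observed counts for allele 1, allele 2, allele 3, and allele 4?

For a Dirichlet(α) prior with multinomial counts c, the posterior is Dirichlet(α + c) componentwise.
Counts are posterior − prior componentwise: 16−10=6, 11−3=8, 9−7=2, 10−7=3.

counts (6, 8, 2, 3)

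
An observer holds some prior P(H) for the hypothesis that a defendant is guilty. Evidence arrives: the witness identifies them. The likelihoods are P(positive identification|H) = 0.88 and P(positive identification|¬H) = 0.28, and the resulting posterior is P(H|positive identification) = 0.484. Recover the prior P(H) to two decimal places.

Bayes' rule in odds form gives O(H|E) = O(H)·[P(E|H)/P(E|¬H)], hence O(H) = O(H|E)/LR.
Posterior odds = 0.484/(1−0.484) = 0.9380. LR = 0.88/0.28 = 3.1429.
Prior odds = 0.9380/3.1429 = 0.2985, so P(H) = 0.2985/(1+0.2985) ≈ 0.23.

P(H) = 0.23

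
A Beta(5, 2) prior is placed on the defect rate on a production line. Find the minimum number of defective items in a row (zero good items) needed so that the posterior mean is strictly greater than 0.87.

After k defective items and 0 good items the posterior is Beta(5+k, 2), with mean (5+k)/(5+2+k).
Set (5+k)/(7+k) > 0.87 and solve: k > (0.87·7 − 5)/(1 − 0.87) = 8.385.
The smallest integer exceeding 8.385 is 9, and checking k=9: (14)/(16) = 0.8750 > 0.87.

k = 9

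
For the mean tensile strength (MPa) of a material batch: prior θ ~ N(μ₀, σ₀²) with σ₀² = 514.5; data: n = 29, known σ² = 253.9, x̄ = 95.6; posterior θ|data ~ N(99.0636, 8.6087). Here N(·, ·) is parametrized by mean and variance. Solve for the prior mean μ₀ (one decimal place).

With known observation variance, the Normal–Normal posterior has precision τ_n = τ₀ + n/σ² and mean μ_n = (τ₀μ₀ + (n/σ²)x̄)/τ_n.
Here τ₀ = 1/514.5 = 0.001944 and τ_data = 29/253.9 = 0.114218, so τ_n = 0.116162.
Rearranging for μ₀: μ₀ = (μ_n·τ_n − τ_data·x̄)/τ₀ = (99.0636·0.116162 − 0.114218·95.6) / 0.001944 = 0.588185/0.001944 ≈ 302.6.

μ₀ = 302.6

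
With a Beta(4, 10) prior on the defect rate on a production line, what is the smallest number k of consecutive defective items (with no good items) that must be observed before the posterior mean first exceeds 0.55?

k = 9

After k defective items and 0 good items the posterior is Beta(4+k, 10), with mean (4+k)/(4+10+k).
Set (4+k)/(14+k) > 0.55 and solve: k > (0.55·14 − 4)/(1 − 0.55) = 8.222.
The smallest integer exceeding 8.222 is 9, and checking k=9: (13)/(23) = 0.5652 > 0.55.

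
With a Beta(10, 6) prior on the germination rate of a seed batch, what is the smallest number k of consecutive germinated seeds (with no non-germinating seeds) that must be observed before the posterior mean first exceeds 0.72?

After k germinated seeds and 0 non-germinating seeds the posterior is Beta(10+k, 6), with mean (10+k)/(10+6+k).
Set (10+k)/(16+k) > 0.72 and solve: k > (0.72·16 − 10)/(1 − 0.72) = 5.429.
The smallest integer exceeding 5.429 is 6, and checking k=6: (16)/(22) = 0.7273 > 0.72.

k = 6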